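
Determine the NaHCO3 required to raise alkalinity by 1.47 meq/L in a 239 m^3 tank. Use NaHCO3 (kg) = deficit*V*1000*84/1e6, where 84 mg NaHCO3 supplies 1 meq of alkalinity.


Tank volume in L = 239 m^3 * 1000 = 239000 L
Total meq required = 1.47 meq/L * 239000 L = 351330 meq
NaHCO3 mass = 351330 meq * 84 mg/meq / 1e6 = 29.5117 kg

29.5117 kg


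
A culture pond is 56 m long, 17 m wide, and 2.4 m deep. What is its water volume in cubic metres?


Base area = L * W = 56 * 17 = 952 m^2
Volume = area * depth = 952 * 2.4 = 2284.8 m^3

2284.8 m^3


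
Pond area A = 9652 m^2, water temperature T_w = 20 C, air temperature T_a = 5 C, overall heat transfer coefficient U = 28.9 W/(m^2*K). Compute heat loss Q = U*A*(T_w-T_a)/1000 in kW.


Temperature difference dT = 20 - 5 = 15 K
Heat loss (W) = U * A * dT = 28.9 * 9652 * 15 = 4184142 W
Convert to kW: 4184142 / 1000 = 4184.142 kW

4184.142 kW


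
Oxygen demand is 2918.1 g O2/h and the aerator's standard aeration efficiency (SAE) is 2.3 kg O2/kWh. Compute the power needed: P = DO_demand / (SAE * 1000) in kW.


SAE in g O2/kWh = 2.3 * 1000 = 2300 g/kWh
P = DO_demand / SAE_g = 2918.1 / 2300 = 1.26874 kW

1.26874 kW


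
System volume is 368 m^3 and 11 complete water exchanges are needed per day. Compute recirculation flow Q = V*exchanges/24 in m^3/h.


Daily recirculation volume = 368 m^3 * 11 = 4048 m^3/day
Flow rate Q = daily volume / 24 h = 4048 / 24 = 168.667 m^3/h

168.667 m^3/h


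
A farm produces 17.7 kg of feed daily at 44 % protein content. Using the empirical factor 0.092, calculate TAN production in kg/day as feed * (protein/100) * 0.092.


Protein in feed = 17.7 * 44/100 = 7.788 kg/day
TAN = protein * 0.092 = 7.788 * 0.092 = 0.716496 kg/day

0.716496 kg/day


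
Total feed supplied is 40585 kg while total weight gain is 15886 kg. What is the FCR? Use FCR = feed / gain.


FCR = feed consumed / weight gained
FCR = 40585 kg / 15886 kg = 2.55477

2.55477


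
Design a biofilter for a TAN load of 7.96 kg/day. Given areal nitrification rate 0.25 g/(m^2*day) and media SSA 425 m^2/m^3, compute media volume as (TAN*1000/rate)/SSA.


A = 7.96*1000 / 0.25 = 31840 m^2
V = 31840 / 425 = 74.9176

74.9176 m^3


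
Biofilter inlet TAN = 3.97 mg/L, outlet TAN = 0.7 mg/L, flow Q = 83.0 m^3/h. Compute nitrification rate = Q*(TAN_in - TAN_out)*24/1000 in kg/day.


Concentration drop: TAN_in - TAN_out = 3.97 - 0.7 = 3.27 mg/L
Hourly TAN removed = Q * dTAN = 83.0 m^3/h * 3.27 mg/L = 271.41 g/h  (m^3/h * mg/L = g/h)
Daily TAN removed = 271.41 * 24 = 6513.84 g/day
Convert to kg/day: 6513.84 / 1000 = 6.51384 kg/day

6.51384 kg/day


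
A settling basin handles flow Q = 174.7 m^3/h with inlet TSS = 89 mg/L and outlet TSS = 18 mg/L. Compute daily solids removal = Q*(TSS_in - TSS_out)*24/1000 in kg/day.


Concentration drop: TSS_in - TSS_out = 89 - 18 = 71 mg/L
Hourly solids removed = Q * dTSS = 174.7 m^3/h * 71 mg/L = 12403.7 g/h  (m^3/h * mg/L = g/h)
Daily solids removed = 12403.7 * 24 = 297688.8 g/day
Convert g to kg: 297688.8 / 1000 = 297.6888 kg/day

297.6888 kg/day


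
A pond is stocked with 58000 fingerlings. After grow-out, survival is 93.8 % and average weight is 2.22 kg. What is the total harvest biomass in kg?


Survivors = 58000 * 93.8/100 = 54404 fish
Harvest biomass = survivors * W_f = 54404 * 2.22 = 120776.88 kg

120776.88 kg


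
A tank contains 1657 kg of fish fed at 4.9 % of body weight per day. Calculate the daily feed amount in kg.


Feeding rate fraction = 4.9% / 100 = 0.049
Daily feed = 1657 kg * 0.049 = 81.193 kg/day

81.193 kg/day


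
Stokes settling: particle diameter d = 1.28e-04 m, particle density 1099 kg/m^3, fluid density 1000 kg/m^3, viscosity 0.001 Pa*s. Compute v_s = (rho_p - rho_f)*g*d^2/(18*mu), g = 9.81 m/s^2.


Density difference: rho_p - rho_f = 1099 - 1000 = 99 kg/m^3
d^2 = (1.28e-04)^2 = 1.6384e-08 m^2
Numerator = (rho_p - rho_f) * g * d^2 = 99 * 9.81 * 1.6384e-08 = 1.5911977e-05
Denominator = 18 * mu = 18 * 0.001 = 0.018
v_s = 1.5911977e-05 / 0.018 = 8.83999e-04 m/s
Check: Re = rho_f * v_s * d / mu = 1000 * 8.83999e-04 * 1.28e-04 / 0.001 = 0.113 < 1, so Stokes' law applies.

8.83999e-04 m/s


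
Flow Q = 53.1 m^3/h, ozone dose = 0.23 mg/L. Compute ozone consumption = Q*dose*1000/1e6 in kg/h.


O3 demand (mg/h) = Q * dose * 1000 = 53.1 * 0.23 * 1000 = 12213 mg/h
Convert mg to kg: 12213 / 1e6 = 0.012213 kg/h

0.012213 kg/h


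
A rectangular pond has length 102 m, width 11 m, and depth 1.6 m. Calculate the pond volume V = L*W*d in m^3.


Base area = L * W = 102 * 11 = 1122 m^2
Volume = area * depth = 1122 * 1.6 = 1795.2 m^3

1795.2 m^3


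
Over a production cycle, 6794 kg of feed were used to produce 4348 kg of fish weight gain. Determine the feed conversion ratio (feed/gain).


FCR = feed consumed / weight gained
FCR = 6794 kg / 4348 kg = 1.56256

1.56256


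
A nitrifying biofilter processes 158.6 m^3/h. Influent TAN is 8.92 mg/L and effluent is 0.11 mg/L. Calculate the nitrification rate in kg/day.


Concentration drop: TAN_in - TAN_out = 8.92 - 0.11 = 8.81 mg/L
Hourly TAN removed = Q * dTAN = 158.6 m^3/h * 8.81 mg/L = 1397.266 g/h  (m^3/h * mg/L = g/h)
Daily TAN removed = 1397.266 * 24 = 33534.384 g/day
Convert to kg/day: 33534.384 / 1000 = 33.534384 kg/day

33.534384 kg/day


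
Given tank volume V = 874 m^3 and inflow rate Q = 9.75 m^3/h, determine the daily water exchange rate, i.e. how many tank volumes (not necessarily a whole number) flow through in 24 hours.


Daily flow volume = 9.75 m^3/h * 24 h = 234 m^3/day
Exchanges = daily flow / tank volume = 234 / 874 = 0.267735 exchanges/day

0.267735 exchanges/day


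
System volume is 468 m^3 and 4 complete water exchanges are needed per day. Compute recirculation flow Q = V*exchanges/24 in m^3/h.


Daily recirculation volume = 468 m^3 * 4 = 1872 m^3/day
Flow rate Q = daily volume / 24 h = 1872 / 24 = 78 m^3/h

78 m^3/h


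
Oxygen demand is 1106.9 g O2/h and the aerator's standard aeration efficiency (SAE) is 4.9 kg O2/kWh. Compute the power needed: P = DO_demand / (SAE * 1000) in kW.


SAE in g O2/kWh = 4.9 * 1000 = 4900 g/kWh
P = DO_demand / SAE_g = 1106.9 / 4900 = 0.225898 kW

0.225898 kW


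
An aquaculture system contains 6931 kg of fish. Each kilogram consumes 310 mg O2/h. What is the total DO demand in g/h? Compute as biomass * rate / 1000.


Total O2 consumption (mg/h) = 6931 kg * 310 mg/(kg*h) = 2148610 mg/h
Convert to g/h: 2148610 / 1000 = 2148.61 g/h

2148.61 g/h


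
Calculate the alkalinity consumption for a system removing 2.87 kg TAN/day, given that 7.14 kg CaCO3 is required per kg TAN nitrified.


Alkalinity factor: 7.14 kg CaCO3 consumed per kg TAN nitrified
alk = 2.87 kg TAN * 7.14 = 20.4918 kg CaCO3/day

20.4918 kg CaCO3/day


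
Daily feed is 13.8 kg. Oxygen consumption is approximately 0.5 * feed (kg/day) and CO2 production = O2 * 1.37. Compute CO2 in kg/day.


O2 = 13.8 * 0.5 = 6.9
CO2 = 6.9 * 1.37 = 9.453

9.453 kg/day


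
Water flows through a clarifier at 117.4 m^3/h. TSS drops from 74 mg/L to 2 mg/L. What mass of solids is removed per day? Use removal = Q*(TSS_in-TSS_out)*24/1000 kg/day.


Concentration drop: TSS_in - TSS_out = 74 - 2 = 72 mg/L
Hourly solids removed = Q * dTSS = 117.4 m^3/h * 72 mg/L = 8452.8 g/h  (m^3/h * mg/L = g/h)
Daily solids removed = 8452.8 * 24 = 202867.2 g/day
Convert g to kg: 202867.2 / 1000 = 202.8672 kg/day

202.8672 kg/day


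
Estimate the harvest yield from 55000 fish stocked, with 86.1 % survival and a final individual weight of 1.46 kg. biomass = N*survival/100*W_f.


Survivors = 55000 * 86.1/100 = 47355 fish
Harvest biomass = survivors * W_f = 47355 * 1.46 = 69138.3 kg

69138.3 kg


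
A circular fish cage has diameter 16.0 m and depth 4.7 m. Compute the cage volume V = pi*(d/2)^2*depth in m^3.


r = d/2 = 16.0/2 = 8 m
Base area = pi*r^2 = pi*8^2 = 201.06193 m^2
Volume = 201.06193 * 4.7 = 944.991 m^3

944.991 m^3


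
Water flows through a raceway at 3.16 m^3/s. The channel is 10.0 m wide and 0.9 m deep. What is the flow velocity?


Cross-sectional area = W * d = 10.0 * 0.9 = 9 m^2
Velocity = Q / A = 3.16 / 9 = 0.351111 m/s

0.351111 m/s


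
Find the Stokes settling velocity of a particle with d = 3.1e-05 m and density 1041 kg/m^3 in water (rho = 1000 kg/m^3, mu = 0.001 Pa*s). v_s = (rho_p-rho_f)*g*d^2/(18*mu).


Density difference: rho_p - rho_f = 1041 - 1000 = 41 kg/m^3
d^2 = (3.1e-05)^2 = 9.61e-10 m^2
Numerator = (rho_p - rho_f) * g * d^2 = 41 * 9.81 * 9.61e-10 = 3.8652381e-07
Denominator = 18 * mu = 18 * 0.001 = 0.018
v_s = 3.8652381e-07 / 0.018 = 2.14735e-05 m/s
Check: Re = rho_f * v_s * d / mu = 1000 * 2.14735e-05 * 3.1e-05 / 0.001 = 6.66e-04 < 1, so Stokes' law applies.

2.14735e-05 m/s


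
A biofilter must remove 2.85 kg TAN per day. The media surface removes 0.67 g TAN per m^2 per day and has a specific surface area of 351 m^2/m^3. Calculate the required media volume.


A = 2.85*1000 / 0.67 = 4253.7313 m^2
V = 4253.7313 / 351 = 12.1189

12.1189 m^3


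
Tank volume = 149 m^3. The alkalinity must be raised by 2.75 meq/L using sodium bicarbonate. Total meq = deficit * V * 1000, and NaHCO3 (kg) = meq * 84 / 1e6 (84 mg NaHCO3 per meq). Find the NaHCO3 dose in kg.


Tank volume in L = 149 m^3 * 1000 = 149000 L
Total meq required = 2.75 meq/L * 149000 L = 409750 meq
NaHCO3 mass = 409750 meq * 84 mg/meq / 1e6 = 34.419 kg

34.419 kg


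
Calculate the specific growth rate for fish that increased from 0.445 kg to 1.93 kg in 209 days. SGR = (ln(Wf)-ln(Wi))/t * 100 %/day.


ln(W_f) = ln(1.93) = 0.65752
ln(W_i) = ln(0.445) = -0.809681
ln(W_f) - ln(W_i) = 0.65752 - -0.809681 = 1.467201
SGR = 1.467201 / 209 * 100 = 0.70201 %/day

0.70201 %/day


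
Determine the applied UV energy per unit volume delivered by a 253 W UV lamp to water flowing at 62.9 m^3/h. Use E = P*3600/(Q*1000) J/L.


Energy delivered per hour = 253 W * 3600 s = 910800 J/h
Volume treated per hour = 62.9 m^3/h * 1000 = 62900 L/h
dose = 910800 / 62900 = 14.4801 J/L

14.4801 J/L


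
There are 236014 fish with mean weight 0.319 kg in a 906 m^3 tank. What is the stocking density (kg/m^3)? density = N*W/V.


Total biomass = 236014 fish * 0.319 kg = 75288.466 kg
Density = total biomass / volume = 75288.466 / 906 = 83.0999 kg/m^3

83.0999 kg/m^3


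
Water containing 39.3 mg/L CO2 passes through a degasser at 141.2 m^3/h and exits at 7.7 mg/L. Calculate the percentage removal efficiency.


CO2_out / CO2_in = 7.7 / 39.3 = 0.19592875
Fraction remaining = 0.19592875
efficiency = (1 - 0.19592875) * 100 = 80.4071 %

80.4071 %


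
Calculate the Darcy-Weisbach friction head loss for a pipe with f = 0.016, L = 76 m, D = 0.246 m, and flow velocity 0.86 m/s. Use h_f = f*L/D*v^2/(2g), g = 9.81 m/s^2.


v^2 = 0.86^2 = 0.7396 m^2/s^2
L/D = 76/0.246 = 308.94309
h_f = f*(L/D)*v^2/(2g) = 0.016 * 308.94309 * 0.7396 / 19.62 = 0.186336 m

0.186336 m


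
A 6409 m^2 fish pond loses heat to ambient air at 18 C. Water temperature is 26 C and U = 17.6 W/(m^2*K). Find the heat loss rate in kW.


Temperature difference dT = 26 - 18 = 8 K
Heat loss (W) = U * A * dT = 17.6 * 6409 * 8 = 902387.2 W
Convert to kW: 902387.2 / 1000 = 902.3872 kW

902.3872 kW


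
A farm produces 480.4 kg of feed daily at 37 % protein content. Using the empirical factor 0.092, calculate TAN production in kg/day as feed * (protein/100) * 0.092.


Protein in feed = 480.4 * 37/100 = 177.748 kg/day
TAN = protein * 0.092 = 177.748 * 0.092 = 16.352816 kg/day

16.352816 kg/day


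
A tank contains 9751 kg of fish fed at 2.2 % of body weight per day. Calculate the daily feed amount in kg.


Feeding rate fraction = 2.2% / 100 = 0.022
Daily feed = 9751 kg * 0.022 = 214.522 kg/day

214.522 kg/day


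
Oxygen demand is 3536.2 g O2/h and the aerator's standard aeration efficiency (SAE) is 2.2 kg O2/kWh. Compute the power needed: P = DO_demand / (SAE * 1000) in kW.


SAE in g O2/kWh = 2.2 * 1000 = 2200 g/kWh
P = DO_demand / SAE_g = 3536.2 / 2200 = 1.60736 kW

1.60736 kW


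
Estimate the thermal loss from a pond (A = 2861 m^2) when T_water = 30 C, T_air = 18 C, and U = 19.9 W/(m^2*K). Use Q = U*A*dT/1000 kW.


Temperature difference dT = 30 - 18 = 12 K
Heat loss (W) = U * A * dT = 19.9 * 2861 * 12 = 683206.8 W
Convert to kW: 683206.8 / 1000 = 683.2068 kW

683.2068 kW


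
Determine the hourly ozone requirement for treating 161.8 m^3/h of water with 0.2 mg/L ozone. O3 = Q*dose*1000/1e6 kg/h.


O3 demand (mg/h) = Q * dose * 1000 = 161.8 * 0.2 * 1000 = 32360 mg/h
Convert mg to kg: 32360 / 1e6 = 0.03236 kg/h

0.03236 kg/h


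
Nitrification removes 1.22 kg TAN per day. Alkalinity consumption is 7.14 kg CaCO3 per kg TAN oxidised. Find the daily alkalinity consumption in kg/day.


Alkalinity factor: 7.14 kg CaCO3 consumed per kg TAN nitrified
alk = 1.22 kg TAN * 7.14 = 8.7108 kg CaCO3/day

8.7108 kg CaCO3/day


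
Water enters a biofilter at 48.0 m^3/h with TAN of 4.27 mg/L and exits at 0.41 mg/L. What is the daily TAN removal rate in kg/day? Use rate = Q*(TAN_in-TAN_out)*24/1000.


Concentration drop: TAN_in - TAN_out = 4.27 - 0.41 = 3.86 mg/L
Hourly TAN removed = Q * dTAN = 48.0 m^3/h * 3.86 mg/L = 185.28 g/h  (m^3/h * mg/L = g/h)
Daily TAN removed = 185.28 * 24 = 4446.72 g/day
Convert to kg/day: 4446.72 / 1000 = 4.44672 kg/day

4.44672 kg/day


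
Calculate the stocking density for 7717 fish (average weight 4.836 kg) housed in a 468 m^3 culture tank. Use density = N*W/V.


Total biomass = 7717 fish * 4.836 kg = 37319.412 kg
Density = total biomass / volume = 37319.412 / 468 = 79.7423 kg/m^3

79.7423 kg/m^3


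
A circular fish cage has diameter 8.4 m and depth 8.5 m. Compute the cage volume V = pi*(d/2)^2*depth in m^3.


r = d/2 = 8.4/2 = 4.2 m
Base area = pi*r^2 = pi*4.2^2 = 55.417694 m^2
Volume = 55.417694 * 8.5 = 471.05 m^3

471.05 m^3


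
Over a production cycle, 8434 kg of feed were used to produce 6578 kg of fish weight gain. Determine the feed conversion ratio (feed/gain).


FCR = feed consumed / weight gained
FCR = 8434 kg / 6578 kg = 1.28215

1.28215


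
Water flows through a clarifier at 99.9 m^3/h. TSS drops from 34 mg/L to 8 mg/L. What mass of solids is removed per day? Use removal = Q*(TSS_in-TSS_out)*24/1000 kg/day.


Concentration drop: TSS_in - TSS_out = 34 - 8 = 26 mg/L
Hourly solids removed = Q * dTSS = 99.9 m^3/h * 26 mg/L = 2597.4 g/h  (m^3/h * mg/L = g/h)
Daily solids removed = 2597.4 * 24 = 62337.6 g/day
Convert g to kg: 62337.6 / 1000 = 62.3376 kg/day

62.3376 kg/day


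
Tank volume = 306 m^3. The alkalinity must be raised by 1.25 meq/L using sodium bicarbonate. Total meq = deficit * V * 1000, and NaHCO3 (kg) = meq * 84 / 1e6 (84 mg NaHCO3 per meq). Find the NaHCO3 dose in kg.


Tank volume in L = 306 m^3 * 1000 = 306000 L
Total meq required = 1.25 meq/L * 306000 L = 382500 meq
NaHCO3 mass = 382500 meq * 84 mg/meq / 1e6 = 32.13 kg

32.13 kg


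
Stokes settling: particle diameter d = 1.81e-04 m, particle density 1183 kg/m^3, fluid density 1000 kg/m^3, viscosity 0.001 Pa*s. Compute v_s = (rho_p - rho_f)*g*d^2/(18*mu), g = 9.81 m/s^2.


Density difference: rho_p - rho_f = 1183 - 1000 = 183 kg/m^3
d^2 = (1.81e-04)^2 = 3.2761e-08 m^2
Numerator = (rho_p - rho_f) * g * d^2 = 183 * 9.81 * 3.2761e-08 = 5.881353e-05
Denominator = 18 * mu = 18 * 0.001 = 0.018
v_s = 5.881353e-05 / 0.018 = 0.00326742 m/s
Check: Re = rho_f * v_s * d / mu = 1000 * 0.00326742 * 1.81e-04 / 0.001 = 0.591 < 1, so Stokes' law applies.

0.00326742 m/s


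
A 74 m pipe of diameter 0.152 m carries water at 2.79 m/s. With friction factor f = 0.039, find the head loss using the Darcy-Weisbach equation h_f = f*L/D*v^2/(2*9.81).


v^2 = 2.79^2 = 7.7841 m^2/s^2
L/D = 74/0.152 = 486.84211
h_f = f*(L/D)*v^2/(2g) = 0.039 * 486.84211 * 7.7841 / 19.62 = 7.5329 m

7.5329 m


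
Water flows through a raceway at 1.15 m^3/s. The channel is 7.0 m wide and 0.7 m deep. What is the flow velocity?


Cross-sectional area = W * d = 7.0 * 0.7 = 4.9 m^2
Velocity = Q / A = 1.15 / 4.9 = 0.234694 m/s

0.234694 m/s


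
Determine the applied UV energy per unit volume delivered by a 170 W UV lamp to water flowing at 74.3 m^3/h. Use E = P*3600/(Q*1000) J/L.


Energy delivered per hour = 170 W * 3600 s = 612000 J/h
Volume treated per hour = 74.3 m^3/h * 1000 = 74300 L/h
dose = 612000 / 74300 = 8.23688 J/L

8.23688 J/L


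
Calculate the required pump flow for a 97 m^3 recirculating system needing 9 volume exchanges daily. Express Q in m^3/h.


Daily recirculation volume = 97 m^3 * 9 = 873 m^3/day
Flow rate Q = daily volume / 24 h = 873 / 24 = 36.375 m^3/h

36.375 m^3/h


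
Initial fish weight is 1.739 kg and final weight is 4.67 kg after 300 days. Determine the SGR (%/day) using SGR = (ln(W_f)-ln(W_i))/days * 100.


ln(W_f) = ln(4.67) = 1.5411591
ln(W_i) = ln(1.739) = 0.55331024
ln(W_f) - ln(W_i) = 1.5411591 - 0.55331024 = 0.98784886
SGR = 0.98784886 / 300 * 100 = 0.329283 %/day

0.329283 %/day


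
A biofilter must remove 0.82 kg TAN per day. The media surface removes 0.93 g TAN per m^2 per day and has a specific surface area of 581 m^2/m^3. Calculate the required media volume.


A = 0.82*1000 / 0.93 = 881.72043 m^2
V = 881.72043 / 581 = 1.51759

1.51759 m^3


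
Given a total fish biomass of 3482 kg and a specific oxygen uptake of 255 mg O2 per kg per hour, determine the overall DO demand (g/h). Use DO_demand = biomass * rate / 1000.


Total O2 consumption (mg/h) = 3482 kg * 255 mg/(kg*h) = 887910 mg/h
Convert to g/h: 887910 / 1000 = 887.91 g/h

887.91 g/h


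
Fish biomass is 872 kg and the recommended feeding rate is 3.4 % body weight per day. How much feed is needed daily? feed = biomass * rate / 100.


Feeding rate fraction = 3.4% / 100 = 0.034
Daily feed = 872 kg * 0.034 = 29.648 kg/day

29.648 kg/day


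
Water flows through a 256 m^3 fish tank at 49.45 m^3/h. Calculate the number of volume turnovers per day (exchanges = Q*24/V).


Daily flow volume = 49.45 m^3/h * 24 h = 1186.8 m^3/day
Exchanges = daily flow / tank volume = 1186.8 / 256 = 4.63594 exchanges/day

4.63594 exchanges/day


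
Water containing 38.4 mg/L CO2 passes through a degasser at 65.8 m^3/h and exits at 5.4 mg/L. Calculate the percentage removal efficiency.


CO2_out / CO2_in = 5.4 / 38.4 = 0.140625
Fraction remaining = 0.140625
efficiency = (1 - 0.140625) * 100 = 85.9375 %

85.9375 %


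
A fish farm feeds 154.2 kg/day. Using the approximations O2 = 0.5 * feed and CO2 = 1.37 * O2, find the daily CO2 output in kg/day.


O2 = 154.2 * 0.5 = 77.1
CO2 = 77.1 * 1.37 = 105.627

105.627 kg/day


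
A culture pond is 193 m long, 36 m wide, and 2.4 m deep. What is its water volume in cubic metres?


Base area = L * W = 193 * 36 = 6948 m^2
Volume = area * depth = 6948 * 2.4 = 16675.2 m^3

16675.2 m^3


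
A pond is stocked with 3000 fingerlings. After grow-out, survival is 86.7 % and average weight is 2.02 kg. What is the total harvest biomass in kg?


Survivors = 3000 * 86.7/100 = 2601 fish
Harvest biomass = survivors * W_f = 2601 * 2.02 = 5254.02 kg

5254.02 kg


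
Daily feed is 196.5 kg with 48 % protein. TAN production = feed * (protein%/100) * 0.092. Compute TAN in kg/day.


Protein in feed = 196.5 * 48/100 = 94.32 kg/day
TAN = protein * 0.092 = 94.32 * 0.092 = 8.67744 kg/day

8.67744 kg/day


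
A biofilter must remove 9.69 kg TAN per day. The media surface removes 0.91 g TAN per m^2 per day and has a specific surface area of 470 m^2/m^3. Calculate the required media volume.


A = 9.69*1000 / 0.91 = 10648.352 m^2
V = 10648.352 / 470 = 22.6561

22.6561 m^3


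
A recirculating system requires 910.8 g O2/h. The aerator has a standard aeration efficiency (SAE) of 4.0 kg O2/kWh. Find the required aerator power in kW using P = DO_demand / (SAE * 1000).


SAE in g O2/kWh = 4.0 * 1000 = 4000 g/kWh
P = DO_demand / SAE_g = 910.8 / 4000 = 0.2277 kW

0.2277 kW


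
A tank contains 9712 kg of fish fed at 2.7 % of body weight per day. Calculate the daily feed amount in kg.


Feeding rate fraction = 2.7% / 100 = 0.027
Daily feed = 9712 kg * 0.027 = 262.224 kg/day

262.224 kg/day


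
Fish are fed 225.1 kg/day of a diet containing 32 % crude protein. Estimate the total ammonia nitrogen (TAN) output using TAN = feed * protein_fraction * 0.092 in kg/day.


Protein in feed = 225.1 * 32/100 = 72.032 kg/day
TAN = protein * 0.092 = 72.032 * 0.092 = 6.626944 kg/day

6.626944 kg/day


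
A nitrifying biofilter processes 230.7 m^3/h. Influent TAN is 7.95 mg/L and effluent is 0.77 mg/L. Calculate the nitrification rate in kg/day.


Concentration drop: TAN_in - TAN_out = 7.95 - 0.77 = 7.18 mg/L
Hourly TAN removed = Q * dTAN = 230.7 m^3/h * 7.18 mg/L = 1656.426 g/h  (m^3/h * mg/L = g/h)
Daily TAN removed = 1656.426 * 24 = 39754.224 g/day
Convert to kg/day: 39754.224 / 1000 = 39.754224 kg/day

39.754224 kg/day


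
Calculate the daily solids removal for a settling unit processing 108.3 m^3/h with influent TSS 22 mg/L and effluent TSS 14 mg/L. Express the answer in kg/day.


Concentration drop: TSS_in - TSS_out = 22 - 14 = 8 mg/L
Hourly solids removed = Q * dTSS = 108.3 m^3/h * 8 mg/L = 866.4 g/h  (m^3/h * mg/L = g/h)
Daily solids removed = 866.4 * 24 = 20793.6 g/day
Convert g to kg: 20793.6 / 1000 = 20.7936 kg/day

20.7936 kg/day


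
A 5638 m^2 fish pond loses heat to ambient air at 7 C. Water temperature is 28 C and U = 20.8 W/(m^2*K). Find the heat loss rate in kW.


Temperature difference dT = 28 - 7 = 21 K
Heat loss (W) = U * A * dT = 20.8 * 5638 * 21 = 2462678.4 W
Convert to kW: 2462678.4 / 1000 = 2462.6784 kW

2462.6784 kW


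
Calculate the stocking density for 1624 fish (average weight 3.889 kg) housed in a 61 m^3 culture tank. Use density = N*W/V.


Total biomass = 1624 fish * 3.889 kg = 6315.736 kg
Density = total biomass / volume = 6315.736 / 61 = 103.537 kg/m^3

103.537 kg/m^3


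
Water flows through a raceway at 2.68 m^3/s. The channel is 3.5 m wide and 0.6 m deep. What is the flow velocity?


Cross-sectional area = W * d = 3.5 * 0.6 = 2.1 m^2
Velocity = Q / A = 2.68 / 2.1 = 1.27619 m/s

1.27619 m/s


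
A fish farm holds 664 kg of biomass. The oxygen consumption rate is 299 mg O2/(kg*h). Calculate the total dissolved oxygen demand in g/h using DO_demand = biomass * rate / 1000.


Total O2 consumption (mg/h) = 664 kg * 299 mg/(kg*h) = 198536 mg/h
Convert to g/h: 198536 / 1000 = 198.536 g/h

198.536 g/h


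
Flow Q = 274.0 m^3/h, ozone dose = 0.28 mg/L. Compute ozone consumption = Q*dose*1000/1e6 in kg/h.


O3 demand (mg/h) = Q * dose * 1000 = 274.0 * 0.28 * 1000 = 76720 mg/h
Convert mg to kg: 76720 / 1e6 = 0.07672 kg/h

0.07672 kg/h


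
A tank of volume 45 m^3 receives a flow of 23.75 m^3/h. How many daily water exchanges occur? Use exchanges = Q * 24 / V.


Daily flow volume = 23.75 m^3/h * 24 h = 570 m^3/day
Exchanges = daily flow / tank volume = 570 / 45 = 12.6667 exchanges/day

12.6667 exchanges/day


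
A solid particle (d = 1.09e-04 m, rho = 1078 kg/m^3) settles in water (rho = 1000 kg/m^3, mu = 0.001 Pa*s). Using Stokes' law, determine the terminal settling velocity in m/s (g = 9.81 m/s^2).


Density difference: rho_p - rho_f = 1078 - 1000 = 78 kg/m^3
d^2 = (1.09e-04)^2 = 1.1881e-08 m^2
Numerator = (rho_p - rho_f) * g * d^2 = 78 * 9.81 * 1.1881e-08 = 9.0911036e-06
Denominator = 18 * mu = 18 * 0.001 = 0.018
v_s = 9.0911036e-06 / 0.018 = 5.05061e-04 m/s
Check: Re = rho_f * v_s * d / mu = 1000 * 5.05061e-04 * 1.09e-04 / 0.001 = 0.0551 < 1, so Stokes' law applies.

5.05061e-04 m/s


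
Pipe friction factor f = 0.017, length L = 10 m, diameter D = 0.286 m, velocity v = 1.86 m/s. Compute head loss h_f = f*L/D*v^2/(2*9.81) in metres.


v^2 = 1.86^2 = 3.4596 m^2/s^2
L/D = 10/0.286 = 34.965035
h_f = f*(L/D)*v^2/(2g) = 0.017 * 34.965035 * 3.4596 / 19.62 = 0.104812 m

0.104812 m


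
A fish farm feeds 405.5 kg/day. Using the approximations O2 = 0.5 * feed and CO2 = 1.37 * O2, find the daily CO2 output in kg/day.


O2 = 405.5 * 0.5 = 202.75
CO2 = 202.75 * 1.37 = 277.7675

277.7675 kg/day


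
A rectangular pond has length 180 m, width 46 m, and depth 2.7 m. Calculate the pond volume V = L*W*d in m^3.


Base area = L * W = 180 * 46 = 8280 m^2
Volume = area * depth = 8280 * 2.7 = 22356 m^3

22356 m^3


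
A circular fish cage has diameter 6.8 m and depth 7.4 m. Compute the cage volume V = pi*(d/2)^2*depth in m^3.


r = d/2 = 6.8/2 = 3.4 m
Base area = pi*r^2 = pi*3.4^2 = 36.316811 m^2
Volume = 36.316811 * 7.4 = 268.744 m^3

268.744 m^3


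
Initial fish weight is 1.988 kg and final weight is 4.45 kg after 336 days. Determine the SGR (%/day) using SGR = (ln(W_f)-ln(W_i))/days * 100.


ln(W_f) = ln(4.45) = 1.4929041
ln(W_i) = ln(1.988) = 0.68712911
ln(W_f) - ln(W_i) = 1.4929041 - 0.68712911 = 0.80577499
SGR = 0.80577499 / 336 * 100 = 0.239814 %/day

0.239814 %/day


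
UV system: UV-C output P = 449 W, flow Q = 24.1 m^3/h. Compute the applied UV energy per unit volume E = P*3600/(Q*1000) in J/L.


Energy delivered per hour = 449 W * 3600 s = 1616400 J/h
Volume treated per hour = 24.1 m^3/h * 1000 = 24100 L/h
dose = 1616400 / 24100 = 67.0705 J/L

67.0705 J/L


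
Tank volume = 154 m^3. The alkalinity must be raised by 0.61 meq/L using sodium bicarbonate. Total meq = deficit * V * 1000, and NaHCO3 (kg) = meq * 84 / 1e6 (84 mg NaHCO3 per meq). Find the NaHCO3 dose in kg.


Tank volume in L = 154 m^3 * 1000 = 154000 L
Total meq required = 0.61 meq/L * 154000 L = 93940 meq
NaHCO3 mass = 93940 meq * 84 mg/meq / 1e6 = 7.89096 kg

7.89096 kg


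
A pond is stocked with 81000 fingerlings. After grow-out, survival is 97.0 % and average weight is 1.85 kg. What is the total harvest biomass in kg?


Survivors = 81000 * 97.0/100 = 78570 fish
Harvest biomass = survivors * W_f = 78570 * 1.85 = 145354.5 kg

145354.5 kg


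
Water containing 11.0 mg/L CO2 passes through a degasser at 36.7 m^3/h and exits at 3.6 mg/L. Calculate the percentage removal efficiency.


CO2_out / CO2_in = 3.6 / 11.0 = 0.32727273
Fraction remaining = 0.32727273
efficiency = (1 - 0.32727273) * 100 = 67.2727 %

67.2727 %


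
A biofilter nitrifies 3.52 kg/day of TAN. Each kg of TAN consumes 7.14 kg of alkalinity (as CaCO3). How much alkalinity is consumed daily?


Alkalinity factor: 7.14 kg CaCO3 consumed per kg TAN nitrified
alk = 3.52 kg TAN * 7.14 = 25.1328 kg CaCO3/day

25.1328 kg CaCO3/day


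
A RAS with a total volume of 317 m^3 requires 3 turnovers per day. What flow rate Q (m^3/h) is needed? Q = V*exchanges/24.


Daily recirculation volume = 317 m^3 * 3 = 951 m^3/day
Flow rate Q = daily volume / 24 h = 951 / 24 = 39.625 m^3/h

39.625 m^3/h


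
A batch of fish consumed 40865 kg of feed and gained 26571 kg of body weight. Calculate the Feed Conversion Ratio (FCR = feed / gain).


FCR = feed consumed / weight gained
FCR = 40865 kg / 26571 kg = 1.53795

1.53795


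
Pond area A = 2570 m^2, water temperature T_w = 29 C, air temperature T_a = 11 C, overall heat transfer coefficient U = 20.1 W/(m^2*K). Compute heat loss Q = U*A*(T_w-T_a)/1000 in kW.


Temperature difference dT = 29 - 11 = 18 K
Heat loss (W) = U * A * dT = 20.1 * 2570 * 18 = 929826 W
Convert to kW: 929826 / 1000 = 929.826 kW

929.826 kW


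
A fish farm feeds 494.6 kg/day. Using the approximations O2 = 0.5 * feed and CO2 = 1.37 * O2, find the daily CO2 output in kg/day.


O2 = 494.6 * 0.5 = 247.3
CO2 = 247.3 * 1.37 = 338.801

338.801 kg/day


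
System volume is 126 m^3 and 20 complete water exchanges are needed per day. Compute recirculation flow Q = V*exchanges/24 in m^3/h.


Daily recirculation volume = 126 m^3 * 20 = 2520 m^3/day
Flow rate Q = daily volume / 24 h = 2520 / 24 = 105 m^3/h

105 m^3/h


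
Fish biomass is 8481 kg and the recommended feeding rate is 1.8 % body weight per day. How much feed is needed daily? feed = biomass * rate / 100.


Feeding rate fraction = 1.8% / 100 = 0.018
Daily feed = 8481 kg * 0.018 = 152.658 kg/day

152.658 kg/day


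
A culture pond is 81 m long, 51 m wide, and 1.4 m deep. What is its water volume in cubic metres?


Base area = L * W = 81 * 51 = 4131 m^2
Volume = area * depth = 4131 * 1.4 = 5783.4 m^3

5783.4 m^3


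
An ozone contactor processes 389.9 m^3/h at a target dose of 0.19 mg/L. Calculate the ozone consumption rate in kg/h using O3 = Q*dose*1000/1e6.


O3 demand (mg/h) = Q * dose * 1000 = 389.9 * 0.19 * 1000 = 74081 mg/h
Convert mg to kg: 74081 / 1e6 = 0.074081 kg/h

0.074081 kg/h


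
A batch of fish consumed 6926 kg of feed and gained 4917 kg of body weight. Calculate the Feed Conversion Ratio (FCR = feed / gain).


FCR = feed consumed / weight gained
FCR = 6926 kg / 4917 kg = 1.40858

1.40858


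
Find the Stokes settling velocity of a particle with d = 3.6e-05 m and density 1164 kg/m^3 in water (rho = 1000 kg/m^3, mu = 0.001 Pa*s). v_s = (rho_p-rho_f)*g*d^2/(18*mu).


Density difference: rho_p - rho_f = 1164 - 1000 = 164 kg/m^3
d^2 = (3.6e-05)^2 = 1.296e-09 m^2
Numerator = (rho_p - rho_f) * g * d^2 = 164 * 9.81 * 1.296e-09 = 2.0850566e-06
Denominator = 18 * mu = 18 * 0.001 = 0.018
v_s = 2.0850566e-06 / 0.018 = 1.15836e-04 m/s
Check: Re = rho_f * v_s * d / mu = 1000 * 1.15836e-04 * 3.6e-05 / 0.001 = 0.00417 < 1, so Stokes' law applies.

1.15836e-04 m/s


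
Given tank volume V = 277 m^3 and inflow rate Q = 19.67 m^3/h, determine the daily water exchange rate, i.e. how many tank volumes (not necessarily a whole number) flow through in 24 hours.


Daily flow volume = 19.67 m^3/h * 24 h = 472.08 m^3/day
Exchanges = daily flow / tank volume = 472.08 / 277 = 1.70426 exchanges/day

1.70426 exchanges/day


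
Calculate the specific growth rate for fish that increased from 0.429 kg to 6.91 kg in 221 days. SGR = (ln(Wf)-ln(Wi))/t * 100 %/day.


ln(W_f) = ln(6.91) = 1.9329696
ln(W_i) = ln(0.429) = -0.84629836
ln(W_f) - ln(W_i) = 1.9329696 - -0.84629836 = 2.779268
SGR = 2.779268 / 221 * 100 = 1.25759 %/day

1.25759 %/day


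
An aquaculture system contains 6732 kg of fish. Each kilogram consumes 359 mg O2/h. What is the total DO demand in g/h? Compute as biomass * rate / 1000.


Total O2 consumption (mg/h) = 6732 kg * 359 mg/(kg*h) = 2416788 mg/h
Convert to g/h: 2416788 / 1000 = 2416.788 g/h

2416.788 g/h


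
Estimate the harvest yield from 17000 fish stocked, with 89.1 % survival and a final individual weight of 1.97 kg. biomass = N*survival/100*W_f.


Survivors = 17000 * 89.1/100 = 15147 fish
Harvest biomass = survivors * W_f = 15147 * 1.97 = 29839.59 kg

29839.59 kg


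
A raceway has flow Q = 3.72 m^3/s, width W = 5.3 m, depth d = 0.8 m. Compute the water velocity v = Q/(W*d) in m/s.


Cross-sectional area = W * d = 5.3 * 0.8 = 4.24 m^2
Velocity = Q / A = 3.72 / 4.24 = 0.877358 m/s

0.877358 m/s


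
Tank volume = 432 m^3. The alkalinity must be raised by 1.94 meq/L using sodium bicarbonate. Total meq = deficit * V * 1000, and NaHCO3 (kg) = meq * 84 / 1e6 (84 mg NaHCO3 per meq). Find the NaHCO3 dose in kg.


Tank volume in L = 432 m^3 * 1000 = 432000 L
Total meq required = 1.94 meq/L * 432000 L = 838080 meq
NaHCO3 mass = 838080 meq * 84 mg/meq / 1e6 = 70.3987 kg

70.3987 kg


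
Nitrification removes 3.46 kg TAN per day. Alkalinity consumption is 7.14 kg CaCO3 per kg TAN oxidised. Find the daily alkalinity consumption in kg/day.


Alkalinity factor: 7.14 kg CaCO3 consumed per kg TAN nitrified
alk = 3.46 kg TAN * 7.14 = 24.7044 kg CaCO3/day

24.7044 kg CaCO3/day


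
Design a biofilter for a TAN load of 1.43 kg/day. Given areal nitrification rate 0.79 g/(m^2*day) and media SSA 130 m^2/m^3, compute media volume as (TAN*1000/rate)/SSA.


A = 1.43*1000 / 0.79 = 1810.1266 m^2
V = 1810.1266 / 130 = 13.9241

13.9241 m^3


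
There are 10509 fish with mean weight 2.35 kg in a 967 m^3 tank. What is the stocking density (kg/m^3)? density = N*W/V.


Total biomass = 10509 fish * 2.35 kg = 24696.15 kg
Density = total biomass / volume = 24696.15 / 967 = 25.5389 kg/m^3

25.5389 kg/m^3


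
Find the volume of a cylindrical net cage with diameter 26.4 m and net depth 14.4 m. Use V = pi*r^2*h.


r = d/2 = 26.4/2 = 13.2 m
Base area = pi*r^2 = pi*13.2^2 = 547.3911 m^2
Volume = 547.3911 * 14.4 = 7882.43 m^3

7882.43 m^3


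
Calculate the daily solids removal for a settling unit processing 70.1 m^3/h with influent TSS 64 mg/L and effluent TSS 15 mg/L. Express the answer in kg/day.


Concentration drop: TSS_in - TSS_out = 64 - 15 = 49 mg/L
Hourly solids removed = Q * dTSS = 70.1 m^3/h * 49 mg/L = 3434.9 g/h  (m^3/h * mg/L = g/h)
Daily solids removed = 3434.9 * 24 = 82437.6 g/day
Convert g to kg: 82437.6 / 1000 = 82.4376 kg/day

82.4376 kg/day


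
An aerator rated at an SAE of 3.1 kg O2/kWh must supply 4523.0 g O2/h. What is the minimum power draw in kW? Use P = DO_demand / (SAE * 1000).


SAE in g O2/kWh = 3.1 * 1000 = 3100 g/kWh
P = DO_demand / SAE_g = 4523.0 / 3100 = 1.45903 kW

1.45903 kW


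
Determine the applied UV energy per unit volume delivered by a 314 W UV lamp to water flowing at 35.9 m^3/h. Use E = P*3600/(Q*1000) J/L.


Energy delivered per hour = 314 W * 3600 s = 1130400 J/h
Volume treated per hour = 35.9 m^3/h * 1000 = 35900 L/h
dose = 1130400 / 35900 = 31.4875 J/L

31.4875 J/L


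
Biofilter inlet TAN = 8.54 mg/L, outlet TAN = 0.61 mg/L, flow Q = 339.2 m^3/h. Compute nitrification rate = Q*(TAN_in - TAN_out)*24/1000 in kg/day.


Concentration drop: TAN_in - TAN_out = 8.54 - 0.61 = 7.93 mg/L
Hourly TAN removed = Q * dTAN = 339.2 m^3/h * 7.93 mg/L = 2689.856 g/h  (m^3/h * mg/L = g/h)
Daily TAN removed = 2689.856 * 24 = 64556.544 g/day
Convert to kg/day: 64556.544 / 1000 = 64.556544 kg/day

64.556544 kg/day


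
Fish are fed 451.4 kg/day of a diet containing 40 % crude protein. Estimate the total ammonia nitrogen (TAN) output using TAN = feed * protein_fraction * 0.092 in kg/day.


Protein in feed = 451.4 * 40/100 = 180.56 kg/day
TAN = protein * 0.092 = 180.56 * 0.092 = 16.61152 kg/day

16.61152 kg/day


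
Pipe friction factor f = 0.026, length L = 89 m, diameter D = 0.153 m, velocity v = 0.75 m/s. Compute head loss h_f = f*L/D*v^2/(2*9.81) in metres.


v^2 = 0.75^2 = 0.5625 m^2/s^2
L/D = 89/0.153 = 581.69935
h_f = f*(L/D)*v^2/(2g) = 0.026 * 581.69935 * 0.5625 / 19.62 = 0.433606 m

0.433606 m


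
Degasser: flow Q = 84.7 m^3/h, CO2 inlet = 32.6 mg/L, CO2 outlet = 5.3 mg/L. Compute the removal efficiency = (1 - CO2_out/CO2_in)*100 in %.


CO2_out / CO2_in = 5.3 / 32.6 = 0.16257669
Fraction remaining = 0.16257669
efficiency = (1 - 0.16257669) * 100 = 83.7423 %

83.7423 %


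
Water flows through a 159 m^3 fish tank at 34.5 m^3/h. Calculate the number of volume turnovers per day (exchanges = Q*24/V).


Daily flow volume = 34.5 m^3/h * 24 h = 828 m^3/day
Exchanges = daily flow / tank volume = 828 / 159 = 5.20755 exchanges/day

5.20755 exchanges/day


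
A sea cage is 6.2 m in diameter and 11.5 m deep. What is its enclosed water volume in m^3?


r = d/2 = 6.2/2 = 3.1 m
Base area = pi*r^2 = pi*3.1^2 = 30.190705 m^2
Volume = 30.190705 * 11.5 = 347.193 m^3

347.193 m^3


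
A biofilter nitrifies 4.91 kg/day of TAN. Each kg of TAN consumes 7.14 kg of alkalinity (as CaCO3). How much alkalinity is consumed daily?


Alkalinity factor: 7.14 kg CaCO3 consumed per kg TAN nitrified
alk = 4.91 kg TAN * 7.14 = 35.0574 kg CaCO3/day

35.0574 kg CaCO3/day


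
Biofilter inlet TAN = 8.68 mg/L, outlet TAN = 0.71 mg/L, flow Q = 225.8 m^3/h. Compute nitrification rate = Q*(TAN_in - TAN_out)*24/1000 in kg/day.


Concentration drop: TAN_in - TAN_out = 8.68 - 0.71 = 7.97 mg/L
Hourly TAN removed = Q * dTAN = 225.8 m^3/h * 7.97 mg/L = 1799.626 g/h  (m^3/h * mg/L = g/h)
Daily TAN removed = 1799.626 * 24 = 43191.024 g/day
Convert to kg/day: 43191.024 / 1000 = 43.191024 kg/day

43.191024 kg/day


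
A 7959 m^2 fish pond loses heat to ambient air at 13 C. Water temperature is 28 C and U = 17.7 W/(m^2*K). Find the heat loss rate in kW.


Temperature difference dT = 28 - 13 = 15 K
Heat loss (W) = U * A * dT = 17.7 * 7959 * 15 = 2113114.5 W
Convert to kW: 2113114.5 / 1000 = 2113.1145 kW

2113.1145 kW


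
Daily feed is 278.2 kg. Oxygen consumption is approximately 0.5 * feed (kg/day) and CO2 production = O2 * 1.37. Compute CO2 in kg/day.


O2 = 278.2 * 0.5 = 139.1
CO2 = 139.1 * 1.37 = 190.567

190.567 kg/day


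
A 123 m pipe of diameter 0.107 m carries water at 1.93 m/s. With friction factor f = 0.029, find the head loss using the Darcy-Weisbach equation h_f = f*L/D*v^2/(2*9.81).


v^2 = 1.93^2 = 3.7249 m^2/s^2
L/D = 123/0.107 = 1149.5327
h_f = f*(L/D)*v^2/(2g) = 0.029 * 1149.5327 * 3.7249 / 19.62 = 6.329 m

6.329 m


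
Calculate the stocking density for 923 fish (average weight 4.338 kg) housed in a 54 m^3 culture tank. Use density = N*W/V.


Total biomass = 923 fish * 4.338 kg = 4003.974 kg
Density = total biomass / volume = 4003.974 / 54 = 74.1477 kg/m^3

74.1477 kg/m^3


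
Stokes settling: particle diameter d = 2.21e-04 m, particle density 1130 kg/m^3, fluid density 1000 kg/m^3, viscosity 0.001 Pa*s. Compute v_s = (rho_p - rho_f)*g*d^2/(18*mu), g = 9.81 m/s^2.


Density difference: rho_p - rho_f = 1130 - 1000 = 130 kg/m^3
d^2 = (2.21e-04)^2 = 4.8841e-08 m^2
Numerator = (rho_p - rho_f) * g * d^2 = 130 * 9.81 * 4.8841e-08 = 6.2286927e-05
Denominator = 18 * mu = 18 * 0.001 = 0.018
v_s = 6.2286927e-05 / 0.018 = 0.00346038 m/s
Check: Re = rho_f * v_s * d / mu = 1000 * 0.00346038 * 2.21e-04 / 0.001 = 0.765 < 1, so Stokes' law applies.

0.00346038 m/s


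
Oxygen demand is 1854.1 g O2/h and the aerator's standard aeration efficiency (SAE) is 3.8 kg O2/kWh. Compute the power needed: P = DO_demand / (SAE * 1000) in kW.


SAE in g O2/kWh = 3.8 * 1000 = 3800 g/kWh
P = DO_demand / SAE_g = 1854.1 / 3800 = 0.487921 kW

0.487921 kW


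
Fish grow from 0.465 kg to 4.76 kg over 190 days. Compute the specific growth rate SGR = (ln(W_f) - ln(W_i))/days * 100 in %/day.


ln(W_f) = ln(4.76) = 1.5602477
ln(W_i) = ln(0.465) = -0.76571787
ln(W_f) - ln(W_i) = 1.5602477 - -0.76571787 = 2.3259656
SGR = 2.3259656 / 190 * 100 = 1.22419 %/day

1.22419 %/day


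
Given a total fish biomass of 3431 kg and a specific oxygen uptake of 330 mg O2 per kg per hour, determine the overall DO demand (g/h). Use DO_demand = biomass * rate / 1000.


Total O2 consumption (mg/h) = 3431 kg * 330 mg/(kg*h) = 1132230 mg/h
Convert to g/h: 1132230 / 1000 = 1132.23 g/h

1132.23 g/h


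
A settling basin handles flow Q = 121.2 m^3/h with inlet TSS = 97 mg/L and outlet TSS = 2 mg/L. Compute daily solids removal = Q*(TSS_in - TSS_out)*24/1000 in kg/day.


Concentration drop: TSS_in - TSS_out = 97 - 2 = 95 mg/L
Hourly solids removed = Q * dTSS = 121.2 m^3/h * 95 mg/L = 11514 g/h  (m^3/h * mg/L = g/h)
Daily solids removed = 11514 * 24 = 276336 g/day
Convert g to kg: 276336 / 1000 = 276.336 kg/day

276.336 kg/day


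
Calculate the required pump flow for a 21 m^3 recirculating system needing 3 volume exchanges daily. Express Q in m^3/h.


Daily recirculation volume = 21 m^3 * 3 = 63 m^3/day
Flow rate Q = daily volume / 24 h = 63 / 24 = 2.625 m^3/h

2.625 m^3/h


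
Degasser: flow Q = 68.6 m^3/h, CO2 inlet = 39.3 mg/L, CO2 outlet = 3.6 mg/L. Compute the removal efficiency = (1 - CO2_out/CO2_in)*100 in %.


CO2_out / CO2_in = 3.6 / 39.3 = 0.091603053
Fraction remaining = 0.091603053
efficiency = (1 - 0.091603053) * 100 = 90.8397 %

90.8397 %


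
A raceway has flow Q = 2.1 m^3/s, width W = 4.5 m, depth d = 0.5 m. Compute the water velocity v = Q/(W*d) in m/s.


Cross-sectional area = W * d = 4.5 * 0.5 = 2.25 m^2
Velocity = Q / A = 2.1 / 2.25 = 0.933333 m/s

0.933333 m/s


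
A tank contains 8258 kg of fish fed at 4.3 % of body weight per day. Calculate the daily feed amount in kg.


Feeding rate fraction = 4.3% / 100 = 0.043
Daily feed = 8258 kg * 0.043 = 355.094 kg/day

355.094 kg/day
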